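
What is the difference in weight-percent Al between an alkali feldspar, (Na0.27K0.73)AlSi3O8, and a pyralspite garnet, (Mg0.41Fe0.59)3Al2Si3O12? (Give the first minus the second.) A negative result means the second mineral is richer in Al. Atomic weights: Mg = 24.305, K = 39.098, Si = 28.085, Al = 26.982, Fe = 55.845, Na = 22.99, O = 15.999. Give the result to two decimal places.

First mineral: 26.982 g Al in 273.978 g formula = 9.85 wt% Al.
Second mineral: 53.964 g Al in 458.948 g formula = 11.76 wt% Al.
9.85% − 11.76% gives a difference of -1.91 percentage points.

-1.91 percentage points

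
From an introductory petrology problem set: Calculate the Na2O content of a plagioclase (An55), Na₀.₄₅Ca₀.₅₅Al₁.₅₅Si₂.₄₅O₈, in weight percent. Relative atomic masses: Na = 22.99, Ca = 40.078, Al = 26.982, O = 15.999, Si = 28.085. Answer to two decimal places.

5.15 wt%

M(Na₀.₄₅Ca₀.₅₅Al₁.₅₅Si₂.₄₅O₈) = 271.011 g/mol; M(Na2O) = 61.979 g/mol.
Moles Na2O per formula unit = 0.45 Na ÷ 2 = 0.2250.
Na2O fraction = (0.2250 × 61.979) / 271.011 = 13.945/271.011 = 0.0515.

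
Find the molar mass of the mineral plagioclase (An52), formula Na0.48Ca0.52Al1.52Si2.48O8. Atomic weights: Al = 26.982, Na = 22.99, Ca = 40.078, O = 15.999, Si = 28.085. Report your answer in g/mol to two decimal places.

270.53 g/mol

M = 0.48·22.99 + 0.52·40.078 + 1.52·26.982 + 2.48·28.085 + 8·15.999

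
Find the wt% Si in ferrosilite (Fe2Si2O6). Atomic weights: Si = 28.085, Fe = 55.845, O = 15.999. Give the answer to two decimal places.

21.29 wt%

Formula mass = 2×55.845 + 2×28.085 + 6×15.999 = 263.854 g/mol, of which 56.170 g is Si.
So Si makes up 56.170/263.854 = 0.2129 of the mass, i.e. 21.29%.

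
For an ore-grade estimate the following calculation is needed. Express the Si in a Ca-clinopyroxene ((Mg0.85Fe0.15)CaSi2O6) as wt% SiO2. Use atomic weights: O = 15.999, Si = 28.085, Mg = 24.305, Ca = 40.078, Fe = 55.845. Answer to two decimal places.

54.31 wt%

M((Mg0.85Fe0.15)CaSi2O6) = 221.278 g/mol; M(SiO2) = 60.083 g/mol.
Moles SiO2 per formula unit = 2 Si ÷ 1 = 2.0000.
SiO2 fraction = (2.0000 × 60.083) / 221.278 = 120.166/221.278 = 0.5431.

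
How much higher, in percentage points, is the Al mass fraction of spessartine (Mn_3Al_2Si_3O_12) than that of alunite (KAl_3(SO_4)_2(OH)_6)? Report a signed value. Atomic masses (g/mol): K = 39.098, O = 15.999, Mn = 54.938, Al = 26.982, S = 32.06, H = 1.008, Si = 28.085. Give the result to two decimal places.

-8.64 percentage points

First mineral: 53.964 g Al in 495.021 g formula = 10.90 wt% Al.
Second mineral: 80.946 g Al in 414.198 g formula = 19.54 wt% Al.
10.90% − 19.54% gives a difference of -8.64 percentage points.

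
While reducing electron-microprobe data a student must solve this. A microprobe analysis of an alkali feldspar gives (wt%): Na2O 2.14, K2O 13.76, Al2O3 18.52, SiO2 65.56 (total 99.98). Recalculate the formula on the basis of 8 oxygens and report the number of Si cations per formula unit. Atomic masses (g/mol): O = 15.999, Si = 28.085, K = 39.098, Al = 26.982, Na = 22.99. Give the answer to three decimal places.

2.14 wt% Na2O ÷ 61.979 g/mol = 0.03453 mol, giving 0.06906 Na and 0.03453 O.
13.76 wt% K2O ÷ 94.195 g/mol = 0.14608 mol, giving 0.29216 K and 0.14608 O.
18.52 wt% Al2O3 ÷ 101.961 g/mol = 0.18164 mol, giving 0.36328 Al and 0.54492 O.
65.56 wt% SiO2 ÷ 60.083 g/mol = 1.09116 mol, giving 1.09116 Si and 2.18232 O.
Oxygen sums to 2.90785; scaling by 8/2.90785 = 2.75117 puts the formula on 8 O.
Si: 1.09116 × 2.75117 = 3.002 atoms per formula unit.

3.002 Si apfu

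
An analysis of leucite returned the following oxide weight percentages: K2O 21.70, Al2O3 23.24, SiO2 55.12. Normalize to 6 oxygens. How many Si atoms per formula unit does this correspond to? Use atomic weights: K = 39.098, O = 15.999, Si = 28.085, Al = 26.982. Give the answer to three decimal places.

2.002 Si apfu

K2O: 21.70/94.195 = 0.23037 mol → 0.46074 mol K, 0.23037 mol O.
Al2O3: 23.24/101.961 = 0.22793 mol → 0.45586 mol Al, 0.68379 mol O.
SiO2: 55.12/60.083 = 0.91740 mol → 0.91740 mol Si, 1.83480 mol O.
Total oxygen = 2.74896 mol. Normalization factor = 6/2.74896 = 2.18264.
Si per 6 O = 0.91740 × 2.18264 = 2.002.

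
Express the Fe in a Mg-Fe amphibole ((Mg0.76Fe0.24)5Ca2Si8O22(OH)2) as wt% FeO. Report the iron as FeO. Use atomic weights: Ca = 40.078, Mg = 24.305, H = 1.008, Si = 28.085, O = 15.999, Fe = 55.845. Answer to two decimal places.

Molar mass of (Mg0.76Fe0.24)5Ca2Si8O22(OH)2 = 3.80·24.305 + 1.20·55.845 + 2·40.078 + 8·28.085 + 24·15.999 + 2·1.008 = 850.201 g/mol.
Each formula unit contains 1.20 Fe, equivalent to 1.20/1 = 1.2000 mol FeO.
M(FeO) = 1×55.845 + 1×15.999 = 71.844 g/mol.
Mass of FeO per formula unit = 1.2000 × 71.844 = 86.213 g.
FeO wt% = 86.213 / 850.201 × 100 = 10.14%.

10.14 wt%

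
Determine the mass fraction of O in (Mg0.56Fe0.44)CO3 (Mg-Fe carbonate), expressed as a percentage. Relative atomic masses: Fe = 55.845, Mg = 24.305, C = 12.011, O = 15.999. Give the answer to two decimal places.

48.88 wt%

M((Mg0.56Fe0.44)CO3) = 98.191 g/mol.
O contributes 3 × 15.999 = 47.997 g per mole.
47.997/98.191 = 0.4888 → 48.88%.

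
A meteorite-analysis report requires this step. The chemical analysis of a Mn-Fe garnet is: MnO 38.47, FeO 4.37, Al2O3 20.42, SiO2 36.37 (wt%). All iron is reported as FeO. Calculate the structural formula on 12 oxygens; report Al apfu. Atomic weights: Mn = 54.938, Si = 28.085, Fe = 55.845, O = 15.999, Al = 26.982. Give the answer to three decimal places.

1.991 Al apfu

38.47 wt% MnO ÷ 70.937 g/mol = 0.54231 mol, giving 0.54231 Mn and 0.54231 O.
4.37 wt% FeO ÷ 71.844 g/mol = 0.06083 mol, giving 0.06083 Fe and 0.06083 O.
20.42 wt% Al2O3 ÷ 101.961 g/mol = 0.20027 mol, giving 0.40054 Al and 0.60081 O.
36.37 wt% SiO2 ÷ 60.083 g/mol = 0.60533 mol, giving 0.60533 Si and 1.21066 O.
Oxygen sums to 2.41461; scaling by 12/2.41461 = 4.96975 puts the formula on 12 O.
Al: 0.40054 × 4.96975 = 1.991 atoms per formula unit.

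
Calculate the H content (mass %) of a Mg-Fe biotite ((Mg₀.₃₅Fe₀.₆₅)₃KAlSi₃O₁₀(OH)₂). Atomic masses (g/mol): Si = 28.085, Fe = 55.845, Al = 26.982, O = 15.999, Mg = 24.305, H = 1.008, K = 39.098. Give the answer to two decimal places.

M((Mg₀.₃₅Fe₀.₆₅)₃KAlSi₃O₁₀(OH)₂) = 478.757 g/mol.
H contributes 2 × 1.008 = 2.016 g per mole.
2.016/478.757 = 0.0042 → 0.42%.

0.42 mass %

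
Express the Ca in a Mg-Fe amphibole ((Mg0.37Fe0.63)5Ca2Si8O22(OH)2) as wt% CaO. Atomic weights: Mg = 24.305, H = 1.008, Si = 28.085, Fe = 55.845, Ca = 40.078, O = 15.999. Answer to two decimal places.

M((Mg0.37Fe0.63)5Ca2Si8O22(OH)2) = 911.704 g/mol; M(CaO) = 56.077 g/mol.
Moles CaO per formula unit = 2 Ca ÷ 1 = 2.0000.
CaO fraction = (2.0000 × 56.077) / 911.704 = 112.154/911.704 = 0.1230.

12.30 wt%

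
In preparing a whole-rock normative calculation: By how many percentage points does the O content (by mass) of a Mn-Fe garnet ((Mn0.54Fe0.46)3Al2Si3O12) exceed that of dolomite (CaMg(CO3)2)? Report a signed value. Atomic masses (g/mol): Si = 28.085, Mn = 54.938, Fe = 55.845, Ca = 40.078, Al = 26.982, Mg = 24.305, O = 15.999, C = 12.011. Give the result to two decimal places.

First mineral: 191.988 g O in 496.273 g formula = 38.69 wt% O.
Second mineral: 95.994 g O in 184.399 g formula = 52.06 wt% O.
38.69% − 52.06% gives a difference of -13.37 percentage points.

-13.37 percentage points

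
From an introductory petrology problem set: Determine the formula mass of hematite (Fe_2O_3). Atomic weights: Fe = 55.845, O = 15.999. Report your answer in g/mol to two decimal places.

The formula mass is the sum 2·55.845 + 3·15.999.

159.69 g/mol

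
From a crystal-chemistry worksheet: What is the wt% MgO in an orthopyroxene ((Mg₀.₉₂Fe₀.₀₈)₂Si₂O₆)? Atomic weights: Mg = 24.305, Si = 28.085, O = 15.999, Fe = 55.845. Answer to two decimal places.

36.03 wt%

Formula mass = 205.820 g/mol.
1.84 Mg → 1.8400 mol MgO per formula unit; M(MgO) = 40.304, so MgO mass = 74.159 g.
74.159/205.820 × 100 = 36.03 wt%.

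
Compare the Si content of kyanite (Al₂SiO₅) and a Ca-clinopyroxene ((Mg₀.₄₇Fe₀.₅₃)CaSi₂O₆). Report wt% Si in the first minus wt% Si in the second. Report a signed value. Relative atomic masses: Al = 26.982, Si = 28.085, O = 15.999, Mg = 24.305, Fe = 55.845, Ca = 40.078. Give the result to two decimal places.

-6.75 percentage points

First mineral: 28.085 g Si in 162.044 g formula = 17.33 wt% Si.
Second mineral: 56.170 g Si in 233.263 g formula = 24.08 wt% Si.
17.33% − 24.08% gives a difference of -6.75 percentage points.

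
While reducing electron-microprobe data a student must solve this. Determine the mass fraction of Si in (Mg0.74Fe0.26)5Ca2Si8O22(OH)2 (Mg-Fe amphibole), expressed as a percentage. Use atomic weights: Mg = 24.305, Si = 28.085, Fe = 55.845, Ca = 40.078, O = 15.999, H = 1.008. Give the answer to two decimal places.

26.33 mass %

M((Mg0.74Fe0.26)5Ca2Si8O22(OH)2) = 853.355 g/mol.
Si contributes 8 × 28.085 = 224.680 g per mole.
224.680/853.355 = 0.2633 → 26.33%.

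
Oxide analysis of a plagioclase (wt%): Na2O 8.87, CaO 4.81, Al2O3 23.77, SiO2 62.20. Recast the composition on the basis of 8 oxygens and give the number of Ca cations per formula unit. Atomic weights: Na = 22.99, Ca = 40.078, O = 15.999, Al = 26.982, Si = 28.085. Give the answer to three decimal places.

Na2O: 8.87/61.979 = 0.14311 mol → 0.28622 mol Na, 0.14311 mol O.
CaO: 4.81/56.077 = 0.08577 mol → 0.08577 mol Ca, 0.08577 mol O.
Al2O3: 23.77/101.961 = 0.23313 mol → 0.46626 mol Al, 0.69939 mol O.
SiO2: 62.20/60.083 = 1.03523 mol → 1.03523 mol Si, 2.07046 mol O.
Total oxygen = 2.99873 mol. Normalization factor = 8/2.99873 = 2.66780.
Ca per 8 O = 0.08577 × 2.66780 = 0.229.

0.229 Ca apfu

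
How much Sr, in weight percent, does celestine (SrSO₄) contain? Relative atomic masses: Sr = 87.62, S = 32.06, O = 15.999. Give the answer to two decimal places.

M(SrSO₄) = 183.676 g/mol.
Sr contributes 1 × 87.62 = 87.620 g per mole.
87.620/183.676 = 0.4770 → 47.70%.

47.70 weight percent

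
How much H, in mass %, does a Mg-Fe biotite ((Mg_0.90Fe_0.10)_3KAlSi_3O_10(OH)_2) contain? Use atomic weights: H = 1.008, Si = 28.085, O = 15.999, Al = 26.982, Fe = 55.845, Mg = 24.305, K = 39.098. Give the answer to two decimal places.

0.47 mass %

Molar mass of (Mg_0.90Fe_0.10)_3KAlSi_3O_10(OH)_2: 2.70*24.305 + 0.30*55.845 + 1*39.098 + 1*26.982 + 3*28.085 + 12*15.999 + 2*1.008 = 426.716 g/mol.
Mass of H per formula unit: 2 × 1.008 = 2.016 g.
Weight fraction H = 2.016 / 426.716 = 0.0047.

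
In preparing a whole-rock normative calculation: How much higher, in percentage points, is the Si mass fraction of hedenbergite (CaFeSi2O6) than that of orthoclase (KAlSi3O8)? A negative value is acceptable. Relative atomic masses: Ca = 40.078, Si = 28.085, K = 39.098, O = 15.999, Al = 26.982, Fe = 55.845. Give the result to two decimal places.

-7.63 percentage points

Si in CaFeSi2O6: molar mass 248.087 g/mol; 2×28.085 = 56.170 g → 22.64 wt%.
Si in KAlSi3O8: molar mass 278.327 g/mol; 3×28.085 = 84.255 g → 30.27 wt%.
Difference = 22.64 − 30.27 = -7.63 percentage points.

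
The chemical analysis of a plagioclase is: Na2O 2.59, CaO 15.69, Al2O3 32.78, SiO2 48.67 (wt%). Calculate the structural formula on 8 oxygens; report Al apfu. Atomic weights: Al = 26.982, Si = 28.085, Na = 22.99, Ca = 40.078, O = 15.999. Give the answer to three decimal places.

1.770 Al apfu

2.59 wt% Na2O ÷ 61.979 g/mol = 0.04179 mol, giving 0.08358 Na and 0.04179 O.
15.69 wt% CaO ÷ 56.077 g/mol = 0.27979 mol, giving 0.27979 Ca and 0.27979 O.
32.78 wt% Al2O3 ÷ 101.961 g/mol = 0.32150 mol, giving 0.64300 Al and 0.96450 O.
48.67 wt% SiO2 ÷ 60.083 g/mol = 0.81005 mol, giving 0.81005 Si and 1.62010 O.
Oxygen sums to 2.90618; scaling by 8/2.90618 = 2.75275 puts the formula on 8 O.
Al: 0.64300 × 2.75275 = 1.770 atoms per formula unit.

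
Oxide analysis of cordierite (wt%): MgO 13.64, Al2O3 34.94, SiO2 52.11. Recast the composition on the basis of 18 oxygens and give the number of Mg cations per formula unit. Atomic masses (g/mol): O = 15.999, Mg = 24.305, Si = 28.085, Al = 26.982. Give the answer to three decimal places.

1.964 Mg apfu

MgO: 13.64/40.304 = 0.33843 mol → 0.33843 mol Mg, 0.33843 mol O.
Al2O3: 34.94/101.961 = 0.34268 mol → 0.68536 mol Al, 1.02804 mol O.
SiO2: 52.11/60.083 = 0.86730 mol → 0.86730 mol Si, 1.73460 mol O.
Total oxygen = 3.10107 mol. Normalization factor = 18/3.10107 = 5.80445.
Mg per 18 O = 0.33843 × 5.80445 = 1.964.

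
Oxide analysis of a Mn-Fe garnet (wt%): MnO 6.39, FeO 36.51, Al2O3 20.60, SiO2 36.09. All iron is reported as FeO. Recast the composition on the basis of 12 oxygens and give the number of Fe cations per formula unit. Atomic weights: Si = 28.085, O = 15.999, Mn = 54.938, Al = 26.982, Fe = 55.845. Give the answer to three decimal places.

MnO (M=70.937): mol = 0.09008; Mn = 0.09008, O = 0.09008.
FeO (M=71.844): mol = 0.50818; Fe = 0.50818, O = 0.50818.
Al2O3 (M=101.961): mol = 0.20204; Al = 0.40408, O = 0.60612.
SiO2 (M=60.083): mol = 0.60067; Si = 0.60067, O = 1.20134.
ΣO = 2.40572; factor = 12/ΣO = 4.98811.
Fe apfu = 0.50818 × 4.98811 = 2.535.

2.535 Fe apfu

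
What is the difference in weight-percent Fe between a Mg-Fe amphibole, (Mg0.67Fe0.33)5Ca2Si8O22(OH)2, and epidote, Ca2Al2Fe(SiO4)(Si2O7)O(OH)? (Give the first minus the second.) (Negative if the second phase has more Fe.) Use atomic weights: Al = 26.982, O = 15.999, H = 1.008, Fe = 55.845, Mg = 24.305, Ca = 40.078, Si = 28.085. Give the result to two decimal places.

-0.90 percentage points

Fe in (Mg0.67Fe0.33)5Ca2Si8O22(OH)2: molar mass 864.394 g/mol; 1.65×55.845 = 92.144 g → 10.66 wt%.
Fe in Ca2Al2Fe(SiO4)(Si2O7)O(OH): molar mass 483.215 g/mol; 1×55.845 = 55.845 g → 11.56 wt%.
Difference = 10.66 − 11.56 = -0.90 percentage points.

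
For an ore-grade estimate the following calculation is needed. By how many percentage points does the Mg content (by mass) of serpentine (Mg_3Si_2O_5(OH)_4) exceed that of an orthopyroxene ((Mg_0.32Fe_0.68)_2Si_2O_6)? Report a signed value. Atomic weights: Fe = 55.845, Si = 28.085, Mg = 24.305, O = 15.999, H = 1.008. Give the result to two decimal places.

First mineral: 72.915 g Mg in 277.108 g formula = 26.31 wt% Mg.
Second mineral: 15.555 g Mg in 243.668 g formula = 6.38 wt% Mg.
26.31% − 6.38% gives a difference of 19.93 percentage points.

19.93 percentage points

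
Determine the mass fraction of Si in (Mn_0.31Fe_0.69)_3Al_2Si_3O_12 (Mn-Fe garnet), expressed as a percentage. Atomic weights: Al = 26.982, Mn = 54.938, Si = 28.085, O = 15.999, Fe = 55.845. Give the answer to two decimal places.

Formula mass = 0.93·54.938 + 2.07·55.845 + 2·26.982 + 3·28.085 + 12·15.999 = 496.898 g/mol, of which 84.255 g is Si.
So Si makes up 84.255/496.898 = 0.1696 of the mass, i.e. 16.96%.

16.96 wt%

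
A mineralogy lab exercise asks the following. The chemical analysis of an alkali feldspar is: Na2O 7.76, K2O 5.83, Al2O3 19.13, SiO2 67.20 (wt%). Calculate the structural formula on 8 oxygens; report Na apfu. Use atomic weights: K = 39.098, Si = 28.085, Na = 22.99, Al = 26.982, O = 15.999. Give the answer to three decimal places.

0.671 Na apfu

Na2O: 7.76/61.979 = 0.12520 mol → 0.25040 mol Na, 0.12520 mol O.
K2O: 5.83/94.195 = 0.06189 mol → 0.12378 mol K, 0.06189 mol O.
Al2O3: 19.13/101.961 = 0.18762 mol → 0.37524 mol Al, 0.56286 mol O.
SiO2: 67.20/60.083 = 1.11845 mol → 1.11845 mol Si, 2.23690 mol O.
Total oxygen = 2.98685 mol. Normalization factor = 8/2.98685 = 2.67841.
Na per 8 O = 0.25040 × 2.67841 = 0.671.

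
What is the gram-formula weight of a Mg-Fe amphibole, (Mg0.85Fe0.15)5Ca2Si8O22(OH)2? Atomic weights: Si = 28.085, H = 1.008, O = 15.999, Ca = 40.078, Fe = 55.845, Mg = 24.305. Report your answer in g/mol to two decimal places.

836.01 g/mol

The formula mass is the sum 4.25×24.305 + 0.75×55.845 + 2×40.078 + 8×28.085 + 24×15.999 + 2×1.008.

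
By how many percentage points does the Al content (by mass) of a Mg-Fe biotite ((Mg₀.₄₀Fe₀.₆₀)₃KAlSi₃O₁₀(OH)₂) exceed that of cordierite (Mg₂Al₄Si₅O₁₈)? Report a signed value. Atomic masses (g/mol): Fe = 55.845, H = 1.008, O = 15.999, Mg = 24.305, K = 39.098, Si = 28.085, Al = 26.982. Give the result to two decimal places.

Al in (Mg₀.₄₀Fe₀.₆₀)₃KAlSi₃O₁₀(OH)₂: molar mass 474.026 g/mol; 1×26.982 = 26.982 g → 5.69 wt%.
Al in Mg₂Al₄Si₅O₁₈: molar mass 584.945 g/mol; 4×26.982 = 107.928 g → 18.45 wt%.
Difference = 5.69 − 18.45 = -12.76 percentage points.

-12.76 percentage points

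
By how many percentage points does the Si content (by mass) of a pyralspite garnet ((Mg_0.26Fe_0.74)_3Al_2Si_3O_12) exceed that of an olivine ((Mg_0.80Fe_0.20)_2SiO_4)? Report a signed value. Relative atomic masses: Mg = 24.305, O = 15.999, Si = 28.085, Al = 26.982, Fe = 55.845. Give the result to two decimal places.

First mineral: 84.255 g Si in 473.141 g formula = 17.81 wt% Si.
Second mineral: 28.085 g Si in 153.307 g formula = 18.32 wt% Si.
17.81% − 18.32% gives a difference of -0.51 percentage points.

-0.51 percentage points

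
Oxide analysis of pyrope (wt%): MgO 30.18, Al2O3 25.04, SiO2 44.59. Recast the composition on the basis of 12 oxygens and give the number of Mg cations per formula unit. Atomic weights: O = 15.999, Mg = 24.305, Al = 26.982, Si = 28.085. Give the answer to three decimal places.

3.026 Mg apfu

MgO (M=40.304): mol = 0.74881; Mg = 0.74881, O = 0.74881.
Al2O3 (M=101.961): mol = 0.24558; Al = 0.49116, O = 0.73674.
SiO2 (M=60.083): mol = 0.74214; Si = 0.74214, O = 1.48428.
ΣO = 2.96983; factor = 12/ΣO = 4.04064.
Mg apfu = 0.74881 × 4.04064 = 3.026.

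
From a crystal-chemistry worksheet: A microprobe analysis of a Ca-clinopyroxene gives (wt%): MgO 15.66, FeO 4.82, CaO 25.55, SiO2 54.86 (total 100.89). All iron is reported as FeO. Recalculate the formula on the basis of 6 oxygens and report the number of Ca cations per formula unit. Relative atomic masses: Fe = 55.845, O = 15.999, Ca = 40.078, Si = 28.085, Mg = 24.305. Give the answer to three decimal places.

MgO: 15.66/40.304 = 0.38855 mol → 0.38855 mol Mg, 0.38855 mol O.
FeO: 4.82/71.844 = 0.06709 mol → 0.06709 mol Fe, 0.06709 mol O.
CaO: 25.55/56.077 = 0.45562 mol → 0.45562 mol Ca, 0.45562 mol O.
SiO2: 54.86/60.083 = 0.91307 mol → 0.91307 mol Si, 1.82614 mol O.
Total oxygen = 2.73740 mol. Normalization factor = 6/2.73740 = 2.19186.
Ca per 6 O = 0.45562 × 2.19186 = 0.999.

0.999 Ca apfu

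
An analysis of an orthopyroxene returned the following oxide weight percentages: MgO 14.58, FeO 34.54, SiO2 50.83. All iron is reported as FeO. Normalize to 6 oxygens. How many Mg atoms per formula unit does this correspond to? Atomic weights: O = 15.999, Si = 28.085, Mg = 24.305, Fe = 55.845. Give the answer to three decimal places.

0.856 Mg apfu

MgO: 14.58/40.304 = 0.36175 mol → 0.36175 mol Mg, 0.36175 mol O.
FeO: 34.54/71.844 = 0.48076 mol → 0.48076 mol Fe, 0.48076 mol O.
SiO2: 50.83/60.083 = 0.84600 mol → 0.84600 mol Si, 1.69200 mol O.
Total oxygen = 2.53451 mol. Normalization factor = 6/2.53451 = 2.36732.
Mg per 6 O = 0.36175 × 2.36732 = 0.856.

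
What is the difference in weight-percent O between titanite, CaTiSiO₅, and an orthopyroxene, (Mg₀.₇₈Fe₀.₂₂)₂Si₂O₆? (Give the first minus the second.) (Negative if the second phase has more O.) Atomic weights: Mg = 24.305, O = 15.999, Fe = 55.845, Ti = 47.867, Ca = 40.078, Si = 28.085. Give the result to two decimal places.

-3.91 percentage points

First mineral: 79.995 g O in 196.025 g formula = 40.81 wt% O.
Second mineral: 95.994 g O in 214.652 g formula = 44.72 wt% O.
40.81% − 44.72% gives a difference of -3.91 percentage points.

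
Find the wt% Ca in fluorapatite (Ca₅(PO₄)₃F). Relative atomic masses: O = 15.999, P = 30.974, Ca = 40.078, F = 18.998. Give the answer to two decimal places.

Formula mass = 5·40.078 + 3·30.974 + 12·15.999 + 1·18.998 = 504.298 g/mol, of which 200.390 g is Ca.
So Ca makes up 200.390/504.298 = 0.3974 of the mass, i.e. 39.74%.

39.74 mass %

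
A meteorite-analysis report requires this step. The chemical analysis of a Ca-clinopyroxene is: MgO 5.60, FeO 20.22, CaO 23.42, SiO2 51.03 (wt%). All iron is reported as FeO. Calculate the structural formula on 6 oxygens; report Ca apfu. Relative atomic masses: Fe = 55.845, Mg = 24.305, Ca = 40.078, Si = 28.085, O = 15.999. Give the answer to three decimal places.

MgO (M=40.304): mol = 0.13894; Mg = 0.13894, O = 0.13894.
FeO (M=71.844): mol = 0.28144; Fe = 0.28144, O = 0.28144.
CaO (M=56.077): mol = 0.41764; Ca = 0.41764, O = 0.41764.
SiO2 (M=60.083): mol = 0.84933; Si = 0.84933, O = 1.69866.
ΣO = 2.53668; factor = 6/ΣO = 2.36530.
Ca apfu = 0.41764 × 2.36530 = 0.988.

0.988 Ca apfu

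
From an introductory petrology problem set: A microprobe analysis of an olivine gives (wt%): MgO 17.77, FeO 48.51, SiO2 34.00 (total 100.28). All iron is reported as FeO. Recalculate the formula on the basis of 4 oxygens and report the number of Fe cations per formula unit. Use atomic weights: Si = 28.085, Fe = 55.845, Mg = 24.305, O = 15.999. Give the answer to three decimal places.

1.202 Fe apfu

MgO (M=40.304): mol = 0.44090; Mg = 0.44090, O = 0.44090.
FeO (M=71.844): mol = 0.67521; Fe = 0.67521, O = 0.67521.
SiO2 (M=60.083): mol = 0.56588; Si = 0.56588, O = 1.13176.
ΣO = 2.24787; factor = 4/ΣO = 1.77946.
Fe apfu = 0.67521 × 1.77946 = 1.202.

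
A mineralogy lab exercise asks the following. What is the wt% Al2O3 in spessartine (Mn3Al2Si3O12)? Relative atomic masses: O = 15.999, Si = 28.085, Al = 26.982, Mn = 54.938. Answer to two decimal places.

M(Mn3Al2Si3O12) = 495.021 g/mol; M(Al2O3) = 101.961 g/mol.
Moles Al2O3 per formula unit = 2 Al ÷ 2 = 1.0000.
Al2O3 fraction = (1.0000 × 101.961) / 495.021 = 101.961/495.021 = 0.2060.

20.60 wt%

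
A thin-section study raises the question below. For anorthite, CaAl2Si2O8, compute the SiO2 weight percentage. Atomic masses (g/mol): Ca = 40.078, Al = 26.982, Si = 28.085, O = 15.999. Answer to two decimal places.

Formula mass = 278.204 g/mol.
2 Si → 2.0000 mol SiO2 per formula unit; M(SiO2) = 60.083, so SiO2 mass = 120.166 g.
120.166/278.204 × 100 = 43.19 wt%.

43.19 wt%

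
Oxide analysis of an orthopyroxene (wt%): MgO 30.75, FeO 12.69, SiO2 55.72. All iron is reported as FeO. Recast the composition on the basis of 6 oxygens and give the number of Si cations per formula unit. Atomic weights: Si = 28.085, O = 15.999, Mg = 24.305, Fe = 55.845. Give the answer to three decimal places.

MgO (M=40.304): mol = 0.76295; Mg = 0.76295, O = 0.76295.
FeO (M=71.844): mol = 0.17663; Fe = 0.17663, O = 0.17663.
SiO2 (M=60.083): mol = 0.92738; Si = 0.92738, O = 1.85476.
ΣO = 2.79434; factor = 6/ΣO = 2.14720.
Si apfu = 0.92738 × 2.14720 = 1.991.

1.991 Si apfu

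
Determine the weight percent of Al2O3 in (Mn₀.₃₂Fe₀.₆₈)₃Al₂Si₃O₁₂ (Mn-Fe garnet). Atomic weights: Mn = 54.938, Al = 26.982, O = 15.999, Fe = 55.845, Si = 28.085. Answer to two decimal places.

M((Mn₀.₃₂Fe₀.₆₈)₃Al₂Si₃O₁₂) = 496.871 g/mol; M(Al2O3) = 101.961 g/mol.
Moles Al2O3 per formula unit = 2 Al ÷ 2 = 1.0000.
Al2O3 fraction = (1.0000 × 101.961) / 496.871 = 101.961/496.871 = 0.2052.

20.52 wt%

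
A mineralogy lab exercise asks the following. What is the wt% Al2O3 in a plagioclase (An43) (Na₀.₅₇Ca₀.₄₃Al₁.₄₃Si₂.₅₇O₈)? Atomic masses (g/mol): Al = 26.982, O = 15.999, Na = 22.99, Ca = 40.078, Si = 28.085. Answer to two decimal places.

27.09 wt%

Formula mass = 269.093 g/mol.
1.43 Al → 0.7150 mol Al2O3 per formula unit; M(Al2O3) = 101.961, so Al2O3 mass = 72.902 g.
72.902/269.093 × 100 = 27.09 wt%.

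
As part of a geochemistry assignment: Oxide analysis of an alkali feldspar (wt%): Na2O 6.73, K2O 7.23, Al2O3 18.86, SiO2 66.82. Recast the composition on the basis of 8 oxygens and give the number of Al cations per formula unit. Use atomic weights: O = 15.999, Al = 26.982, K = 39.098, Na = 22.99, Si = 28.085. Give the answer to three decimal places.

0.998 Al apfu

Na2O (M=61.979): mol = 0.10859; Na = 0.21718, O = 0.10859.
K2O (M=94.195): mol = 0.07676; K = 0.15352, O = 0.07676.
Al2O3 (M=101.961): mol = 0.18497; Al = 0.36994, O = 0.55491.
SiO2 (M=60.083): mol = 1.11213; Si = 1.11213, O = 2.22426.
ΣO = 2.96452; factor = 8/ΣO = 2.69858.
Al apfu = 0.36994 × 2.69858 = 0.998.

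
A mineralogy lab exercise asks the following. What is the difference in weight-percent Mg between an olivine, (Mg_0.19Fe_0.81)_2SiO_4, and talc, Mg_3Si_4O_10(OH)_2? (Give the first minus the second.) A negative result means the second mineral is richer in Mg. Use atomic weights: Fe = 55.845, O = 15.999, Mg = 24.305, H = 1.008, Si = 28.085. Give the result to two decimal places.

-14.41 percentage points

Mg in (Mg_0.19Fe_0.81)_2SiO_4: molar mass 191.786 g/mol; 0.38×24.305 = 9.236 g → 4.82 wt%.
Mg in Mg_3Si_4O_10(OH)_2: molar mass 379.259 g/mol; 3×24.305 = 72.915 g → 19.23 wt%.
Difference = 4.82 − 19.23 = -14.41 percentage points.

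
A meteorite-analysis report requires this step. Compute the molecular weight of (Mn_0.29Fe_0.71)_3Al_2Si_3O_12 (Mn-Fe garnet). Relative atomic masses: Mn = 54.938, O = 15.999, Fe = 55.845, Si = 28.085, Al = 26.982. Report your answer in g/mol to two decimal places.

The formula mass is the sum 0.87·54.938 + 2.13·55.845 + 2·26.982 + 3·28.085 + 12·15.999.

496.95 g/mol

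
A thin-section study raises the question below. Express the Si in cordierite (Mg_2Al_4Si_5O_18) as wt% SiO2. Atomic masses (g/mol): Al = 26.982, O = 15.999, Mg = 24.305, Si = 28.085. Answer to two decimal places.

Molar mass of Mg_2Al_4Si_5O_18 = 2×24.305 + 4×26.982 + 5×28.085 + 18×15.999 = 584.945 g/mol.
Each formula unit contains 5 Si, equivalent to 5/1 = 5.0000 mol SiO2.
M(SiO2) = 1×28.085 + 2×15.999 = 60.083 g/mol.
Mass of SiO2 per formula unit = 5.0000 × 60.083 = 300.415 g.
SiO2 wt% = 300.415 / 584.945 × 100 = 51.36%.

51.36 wt%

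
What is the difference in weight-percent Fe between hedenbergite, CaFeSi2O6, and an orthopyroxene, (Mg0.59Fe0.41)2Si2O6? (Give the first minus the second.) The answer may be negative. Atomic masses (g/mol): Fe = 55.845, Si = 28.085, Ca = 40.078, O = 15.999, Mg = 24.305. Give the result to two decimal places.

2.30 percentage points

Fe in CaFeSi2O6: molar mass 248.087 g/mol; 1×55.845 = 55.845 g → 22.51 wt%.
Fe in (Mg0.59Fe0.41)2Si2O6: molar mass 226.637 g/mol; 0.82×55.845 = 45.793 g → 20.21 wt%.
Difference = 22.51 − 20.21 = 2.30 percentage points.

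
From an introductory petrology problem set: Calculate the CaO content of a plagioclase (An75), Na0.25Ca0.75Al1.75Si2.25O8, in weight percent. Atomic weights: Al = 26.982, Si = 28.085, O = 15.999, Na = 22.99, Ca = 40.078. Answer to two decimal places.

15.34 wt%

Formula mass = 274.208 g/mol.
0.75 Ca → 0.7500 mol CaO per formula unit; M(CaO) = 56.077, so CaO mass = 42.058 g.
42.058/274.208 × 100 = 15.34 wt%.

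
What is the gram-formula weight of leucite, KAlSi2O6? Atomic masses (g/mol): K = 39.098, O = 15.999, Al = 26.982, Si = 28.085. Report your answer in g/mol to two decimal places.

218.24 g/mol

K: 1 × 39.098 = 39.0980
Al: 1 × 26.982 = 26.9820
Si: 2 × 28.085 = 56.1700
O: 6 × 15.999 = 95.9940
Summing the contributions gives the formula mass.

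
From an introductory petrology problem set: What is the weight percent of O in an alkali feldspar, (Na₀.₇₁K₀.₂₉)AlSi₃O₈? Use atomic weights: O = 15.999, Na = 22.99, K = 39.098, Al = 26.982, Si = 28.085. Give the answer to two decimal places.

47.96 mass %

Formula mass = 0.71·22.99 + 0.29·39.098 + 1·26.982 + 3·28.085 + 8·15.999 = 266.890 g/mol, of which 127.992 g is O.
So O makes up 127.992/266.890 = 0.4796 of the mass, i.e. 47.96%.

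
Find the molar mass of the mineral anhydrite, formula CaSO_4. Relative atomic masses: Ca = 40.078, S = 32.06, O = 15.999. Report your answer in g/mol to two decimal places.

136.13 g/mol

The formula mass is the sum 1·40.078 + 1·32.06 + 4·15.999.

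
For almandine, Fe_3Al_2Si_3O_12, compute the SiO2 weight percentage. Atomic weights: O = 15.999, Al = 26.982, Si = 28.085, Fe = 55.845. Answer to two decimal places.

M(Fe_3Al_2Si_3O_12) = 497.742 g/mol; M(SiO2) = 60.083 g/mol.
Moles SiO2 per formula unit = 3 Si ÷ 1 = 3.0000.
SiO2 fraction = (3.0000 × 60.083) / 497.742 = 180.249/497.742 = 0.3621.

36.21 wt%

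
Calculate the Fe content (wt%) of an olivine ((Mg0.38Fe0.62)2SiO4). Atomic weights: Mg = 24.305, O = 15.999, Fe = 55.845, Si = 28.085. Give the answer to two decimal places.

38.51 wt%

Molar mass of (Mg0.38Fe0.62)2SiO4: 0.76*24.305 + 1.24*55.845 + 1*28.085 + 4*15.999 = 179.801 g/mol.
Mass of Fe per formula unit: 1.24 × 55.845 = 69.248 g.
Weight fraction Fe = 69.248 / 179.801 = 0.3851.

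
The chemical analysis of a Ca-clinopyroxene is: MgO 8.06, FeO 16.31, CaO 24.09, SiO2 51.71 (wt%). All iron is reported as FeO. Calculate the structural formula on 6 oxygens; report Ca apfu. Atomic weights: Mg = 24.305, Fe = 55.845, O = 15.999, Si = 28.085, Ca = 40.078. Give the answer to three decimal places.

MgO (M=40.304): mol = 0.19998; Mg = 0.19998, O = 0.19998.
FeO (M=71.844): mol = 0.22702; Fe = 0.22702, O = 0.22702.
CaO (M=56.077): mol = 0.42959; Ca = 0.42959, O = 0.42959.
SiO2 (M=60.083): mol = 0.86064; Si = 0.86064, O = 1.72128.
ΣO = 2.57787; factor = 6/ΣO = 2.32750.
Ca apfu = 0.42959 × 2.32750 = 1.000.

1.000 Ca apfu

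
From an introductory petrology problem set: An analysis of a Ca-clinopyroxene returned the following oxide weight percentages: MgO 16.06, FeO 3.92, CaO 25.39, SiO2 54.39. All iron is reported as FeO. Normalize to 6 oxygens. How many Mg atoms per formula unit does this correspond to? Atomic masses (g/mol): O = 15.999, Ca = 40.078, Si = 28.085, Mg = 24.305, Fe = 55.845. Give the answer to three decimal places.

0.880 Mg apfu

MgO (M=40.304): mol = 0.39847; Mg = 0.39847, O = 0.39847.
FeO (M=71.844): mol = 0.05456; Fe = 0.05456, O = 0.05456.
CaO (M=56.077): mol = 0.45277; Ca = 0.45277, O = 0.45277.
SiO2 (M=60.083): mol = 0.90525; Si = 0.90525, O = 1.81050.
ΣO = 2.71630; factor = 6/ΣO = 2.20889.
Mg apfu = 0.39847 × 2.20889 = 0.880.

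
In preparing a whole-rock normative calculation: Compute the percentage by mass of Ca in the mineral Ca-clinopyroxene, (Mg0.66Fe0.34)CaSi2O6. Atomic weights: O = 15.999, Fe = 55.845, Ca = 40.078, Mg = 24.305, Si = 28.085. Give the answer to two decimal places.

M((Mg0.66Fe0.34)CaSi2O6) = 227.271 g/mol.
Ca contributes 1 × 40.078 = 40.078 g per mole.
40.078/227.271 = 0.1763 → 17.63%.

17.63 mass %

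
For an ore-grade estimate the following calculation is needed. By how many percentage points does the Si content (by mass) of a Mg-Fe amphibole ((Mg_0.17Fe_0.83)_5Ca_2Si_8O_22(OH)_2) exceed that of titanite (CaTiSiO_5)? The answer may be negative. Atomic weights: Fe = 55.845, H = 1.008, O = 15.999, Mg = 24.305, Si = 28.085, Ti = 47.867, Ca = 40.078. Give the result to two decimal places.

9.49 percentage points

First mineral: 224.680 g Si in 943.244 g formula = 23.82 wt% Si.
Second mineral: 28.085 g Si in 196.025 g formula = 14.33 wt% Si.
23.82% − 14.33% gives a difference of 9.49 percentage points.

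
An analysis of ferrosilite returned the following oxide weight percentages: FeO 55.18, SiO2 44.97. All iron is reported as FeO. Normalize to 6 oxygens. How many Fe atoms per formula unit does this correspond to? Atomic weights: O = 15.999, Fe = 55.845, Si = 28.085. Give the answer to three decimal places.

2.035 Fe apfu

55.18 wt% FeO ÷ 71.844 g/mol = 0.76805 mol, giving 0.76805 Fe and 0.76805 O.
44.97 wt% SiO2 ÷ 60.083 g/mol = 0.74846 mol, giving 0.74846 Si and 1.49692 O.
Oxygen sums to 2.26497; scaling by 6/2.26497 = 2.64904 puts the formula on 6 O.
Fe: 0.76805 × 2.64904 = 2.035 atoms per formula unit.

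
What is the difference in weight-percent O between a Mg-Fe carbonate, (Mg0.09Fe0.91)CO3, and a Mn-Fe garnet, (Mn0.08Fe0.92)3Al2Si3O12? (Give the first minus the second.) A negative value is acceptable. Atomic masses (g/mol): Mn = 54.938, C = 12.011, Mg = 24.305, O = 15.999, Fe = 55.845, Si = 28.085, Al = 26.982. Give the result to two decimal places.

3.88 percentage points

First mineral: 47.997 g O in 113.014 g formula = 42.47 wt% O.
Second mineral: 191.988 g O in 497.524 g formula = 38.59 wt% O.
42.47% − 38.59% gives a difference of 3.88 percentage points.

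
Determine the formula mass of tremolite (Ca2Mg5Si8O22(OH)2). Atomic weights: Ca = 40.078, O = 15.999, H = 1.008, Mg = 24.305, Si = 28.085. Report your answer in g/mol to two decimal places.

812.35 g/mol

Ca: 2 × 40.078 = 80.1560
Mg: 5 × 24.305 = 121.5250
Si: 8 × 28.085 = 224.6800
O: 24 × 15.999 = 383.9760
H: 2 × 1.008 = 2.0160
Summing the contributions gives the formula mass.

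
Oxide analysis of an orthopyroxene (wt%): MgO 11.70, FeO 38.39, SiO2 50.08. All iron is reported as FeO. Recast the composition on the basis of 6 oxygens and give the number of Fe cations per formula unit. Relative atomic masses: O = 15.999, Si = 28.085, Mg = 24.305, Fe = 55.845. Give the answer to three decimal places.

1.287 Fe apfu

MgO: 11.70/40.304 = 0.29029 mol → 0.29029 mol Mg, 0.29029 mol O.
FeO: 38.39/71.844 = 0.53435 mol → 0.53435 mol Fe, 0.53435 mol O.
SiO2: 50.08/60.083 = 0.83351 mol → 0.83351 mol Si, 1.66702 mol O.
Total oxygen = 2.49166 mol. Normalization factor = 6/2.49166 = 2.40803.
Fe per 6 O = 0.53435 × 2.40803 = 1.287.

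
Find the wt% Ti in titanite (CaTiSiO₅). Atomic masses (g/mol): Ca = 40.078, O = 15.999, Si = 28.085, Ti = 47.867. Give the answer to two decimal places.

M(CaTiSiO₅) = 196.025 g/mol.
Ti contributes 1 × 47.867 = 47.867 g per mole.
47.867/196.025 = 0.2442 → 24.42%.

24.42 weight percent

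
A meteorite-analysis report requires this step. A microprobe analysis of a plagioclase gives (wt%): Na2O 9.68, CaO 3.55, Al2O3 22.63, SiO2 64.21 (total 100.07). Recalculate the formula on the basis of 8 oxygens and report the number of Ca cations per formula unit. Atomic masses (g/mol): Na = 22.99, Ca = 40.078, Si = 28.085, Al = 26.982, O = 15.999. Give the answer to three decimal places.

Na2O (M=61.979): mol = 0.15618; Na = 0.31236, O = 0.15618.
CaO (M=56.077): mol = 0.06331; Ca = 0.06331, O = 0.06331.
Al2O3 (M=101.961): mol = 0.22195; Al = 0.44390, O = 0.66585.
SiO2 (M=60.083): mol = 1.06869; Si = 1.06869, O = 2.13738.
ΣO = 3.02272; factor = 8/ΣO = 2.64662.
Ca apfu = 0.06331 × 2.64662 = 0.168.

0.168 Ca apfu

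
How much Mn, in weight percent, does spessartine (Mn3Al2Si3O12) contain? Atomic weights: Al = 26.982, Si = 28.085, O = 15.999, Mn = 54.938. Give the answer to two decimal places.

33.29 weight percent

M(Mn3Al2Si3O12) = 495.021 g/mol.
Mn contributes 3 × 54.938 = 164.814 g per mole.
164.814/495.021 = 0.3329 → 33.29%.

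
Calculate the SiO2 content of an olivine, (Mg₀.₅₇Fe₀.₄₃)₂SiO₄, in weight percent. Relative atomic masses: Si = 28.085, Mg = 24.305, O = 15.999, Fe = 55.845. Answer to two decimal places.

35.80 wt%

Molar mass of (Mg₀.₅₇Fe₀.₄₃)₂SiO₄ = 1.14*24.305 + 0.86*55.845 + 1*28.085 + 4*15.999 = 167.815 g/mol.
Each formula unit contains 1 Si, equivalent to 1/1 = 1.0000 mol SiO2.
M(SiO2) = 1×28.085 + 2×15.999 = 60.083 g/mol.
Mass of SiO2 per formula unit = 1.0000 × 60.083 = 60.083 g.
SiO2 wt% = 60.083 / 167.815 × 100 = 35.80%.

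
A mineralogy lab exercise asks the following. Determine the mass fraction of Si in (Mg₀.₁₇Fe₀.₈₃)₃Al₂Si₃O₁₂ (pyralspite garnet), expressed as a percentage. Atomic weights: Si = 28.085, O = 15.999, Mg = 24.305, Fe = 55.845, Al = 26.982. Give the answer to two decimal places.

17.49 mass %

Molar mass of (Mg₀.₁₇Fe₀.₈₃)₃Al₂Si₃O₁₂: 0.51×24.305 + 2.49×55.845 + 2×26.982 + 3×28.085 + 12×15.999 = 481.657 g/mol.
Mass of Si per formula unit: 3 × 28.085 = 84.255 g.
Weight fraction Si = 84.255 / 481.657 = 0.1749.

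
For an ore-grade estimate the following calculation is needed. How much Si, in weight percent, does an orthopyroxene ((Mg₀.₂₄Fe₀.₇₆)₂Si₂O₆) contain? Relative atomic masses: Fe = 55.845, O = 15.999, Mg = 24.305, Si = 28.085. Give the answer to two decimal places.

22.58 weight percent

Molar mass of (Mg₀.₂₄Fe₀.₇₆)₂Si₂O₆: 0.48·24.305 + 1.52·55.845 + 2·28.085 + 6·15.999 = 248.715 g/mol.
Mass of Si per formula unit: 2 × 28.085 = 56.170 g.
Weight fraction Si = 56.170 / 248.715 = 0.2258.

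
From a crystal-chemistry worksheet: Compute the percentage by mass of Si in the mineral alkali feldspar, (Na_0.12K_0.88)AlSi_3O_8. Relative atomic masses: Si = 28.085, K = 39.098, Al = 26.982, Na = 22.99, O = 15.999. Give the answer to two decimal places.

30.48 wt%

Molar mass of (Na_0.12K_0.88)AlSi_3O_8: 0.12*22.99 + 0.88*39.098 + 1*26.982 + 3*28.085 + 8*15.999 = 276.394 g/mol.
Mass of Si per formula unit: 3 × 28.085 = 84.255 g.
Weight fraction Si = 84.255 / 276.394 = 0.3048.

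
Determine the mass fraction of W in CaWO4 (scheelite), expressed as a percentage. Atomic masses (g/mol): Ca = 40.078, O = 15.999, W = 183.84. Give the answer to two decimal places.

Formula mass = 1×40.078 + 1×183.84 + 4×15.999 = 287.914 g/mol, of which 183.840 g is W.
So W makes up 183.840/287.914 = 0.6385 of the mass, i.e. 63.85%.

63.85 mass %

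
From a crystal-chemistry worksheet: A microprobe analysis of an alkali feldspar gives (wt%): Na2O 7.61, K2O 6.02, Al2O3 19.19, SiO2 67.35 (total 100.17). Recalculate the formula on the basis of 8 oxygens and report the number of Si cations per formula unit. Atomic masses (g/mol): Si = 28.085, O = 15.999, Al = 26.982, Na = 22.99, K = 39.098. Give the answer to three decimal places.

2.996 Si apfu

7.61 wt% Na2O ÷ 61.979 g/mol = 0.12278 mol, giving 0.24556 Na and 0.12278 O.
6.02 wt% K2O ÷ 94.195 g/mol = 0.06391 mol, giving 0.12782 K and 0.06391 O.
19.19 wt% Al2O3 ÷ 101.961 g/mol = 0.18821 mol, giving 0.37642 Al and 0.56463 O.
67.35 wt% SiO2 ÷ 60.083 g/mol = 1.12095 mol, giving 1.12095 Si and 2.24190 O.
Oxygen sums to 2.99322; scaling by 8/2.99322 = 2.67271 puts the formula on 8 O.
Si: 1.12095 × 2.67271 = 2.996 atoms per formula unit.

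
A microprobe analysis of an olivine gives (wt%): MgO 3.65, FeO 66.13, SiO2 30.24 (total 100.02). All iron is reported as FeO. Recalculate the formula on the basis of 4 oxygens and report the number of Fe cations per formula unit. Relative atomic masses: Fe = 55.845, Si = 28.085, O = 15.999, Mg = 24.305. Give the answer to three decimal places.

MgO (M=40.304): mol = 0.09056; Mg = 0.09056, O = 0.09056.
FeO (M=71.844): mol = 0.92047; Fe = 0.92047, O = 0.92047.
SiO2 (M=60.083): mol = 0.50330; Si = 0.50330, O = 1.00660.
ΣO = 2.01763; factor = 4/ΣO = 1.98252.
Fe apfu = 0.92047 × 1.98252 = 1.825.

1.825 Fe apfu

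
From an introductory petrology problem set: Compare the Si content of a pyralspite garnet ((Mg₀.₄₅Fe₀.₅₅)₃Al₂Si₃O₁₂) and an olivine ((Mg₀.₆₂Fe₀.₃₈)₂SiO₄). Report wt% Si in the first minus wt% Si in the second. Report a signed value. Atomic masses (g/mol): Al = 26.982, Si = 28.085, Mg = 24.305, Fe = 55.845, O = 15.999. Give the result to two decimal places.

1.45 percentage points

Si in (Mg₀.₄₅Fe₀.₅₅)₃Al₂Si₃O₁₂: molar mass 455.163 g/mol; 3×28.085 = 84.255 g → 18.51 wt%.
Si in (Mg₀.₆₂Fe₀.₃₈)₂SiO₄: molar mass 164.661 g/mol; 1×28.085 = 28.085 g → 17.06 wt%.
Difference = 18.51 − 17.06 = 1.45 percentage points.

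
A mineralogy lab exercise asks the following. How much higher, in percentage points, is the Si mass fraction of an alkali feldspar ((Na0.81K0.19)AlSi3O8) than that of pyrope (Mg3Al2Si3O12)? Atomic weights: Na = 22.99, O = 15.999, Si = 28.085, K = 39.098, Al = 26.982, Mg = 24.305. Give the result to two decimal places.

Si in (Na0.81K0.19)AlSi3O8: molar mass 265.280 g/mol; 3×28.085 = 84.255 g → 31.76 wt%.
Si in Mg3Al2Si3O12: molar mass 403.122 g/mol; 3×28.085 = 84.255 g → 20.90 wt%.
Difference = 31.76 − 20.90 = 10.86 percentage points.

10.86 percentage points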